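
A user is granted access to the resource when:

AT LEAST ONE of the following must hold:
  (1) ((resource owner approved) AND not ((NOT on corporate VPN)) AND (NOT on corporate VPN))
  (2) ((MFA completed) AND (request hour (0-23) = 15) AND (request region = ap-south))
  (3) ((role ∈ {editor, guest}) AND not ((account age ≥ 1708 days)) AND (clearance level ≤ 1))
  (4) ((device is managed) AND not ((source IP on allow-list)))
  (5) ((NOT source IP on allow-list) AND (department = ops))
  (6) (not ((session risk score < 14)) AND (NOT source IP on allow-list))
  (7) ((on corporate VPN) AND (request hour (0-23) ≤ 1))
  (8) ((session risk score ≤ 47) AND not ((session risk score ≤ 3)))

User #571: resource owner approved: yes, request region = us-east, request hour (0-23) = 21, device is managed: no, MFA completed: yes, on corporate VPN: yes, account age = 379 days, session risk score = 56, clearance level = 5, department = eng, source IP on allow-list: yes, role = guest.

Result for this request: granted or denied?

Denied

Atomic conditions:
  resource owner approved: yes → true
  NOT on corporate VPN: yes → false
  MFA completed: yes → true
  request hour (0-23) = 15: 21 == 15 is false
  request region = ap-south: us-east == ap-south is false
  role ∈ {editor, guest}: guest is in the set → true
  account age ≥ 1708 days: 379 ≥ 1708 is false
  clearance level ≤ 1: 5 ≤ 1 is false
  device is managed: no → false
  source IP on allow-list: yes → true
  NOT source IP on allow-list: yes → false
  department = ops: eng == ops is false
  session risk score < 14: 56 < 14 is false
  on corporate VPN: yes → true
  request hour (0-23) ≤ 1: 21 ≤ 1 is false
  session risk score ≤ 47: 56 ≤ 47 is false
  session risk score ≤ 3: 56 ≤ 3 is false
Combine:
[1.2] NOT false = true
[1] true AND true AND false = false
[2] true AND false AND false = false
[3.2] NOT false = true
[3] true AND true AND false = false
[4.2] NOT true = false
[4] false AND false = false
[5] false AND false = false
[6.1] NOT false = true
[6] true AND false = false
[7] true AND false = false
[8.2] NOT false = true
[8] false AND true = false
[root] false OR false OR false OR false OR false OR false OR false OR false = false
Overall: false → denied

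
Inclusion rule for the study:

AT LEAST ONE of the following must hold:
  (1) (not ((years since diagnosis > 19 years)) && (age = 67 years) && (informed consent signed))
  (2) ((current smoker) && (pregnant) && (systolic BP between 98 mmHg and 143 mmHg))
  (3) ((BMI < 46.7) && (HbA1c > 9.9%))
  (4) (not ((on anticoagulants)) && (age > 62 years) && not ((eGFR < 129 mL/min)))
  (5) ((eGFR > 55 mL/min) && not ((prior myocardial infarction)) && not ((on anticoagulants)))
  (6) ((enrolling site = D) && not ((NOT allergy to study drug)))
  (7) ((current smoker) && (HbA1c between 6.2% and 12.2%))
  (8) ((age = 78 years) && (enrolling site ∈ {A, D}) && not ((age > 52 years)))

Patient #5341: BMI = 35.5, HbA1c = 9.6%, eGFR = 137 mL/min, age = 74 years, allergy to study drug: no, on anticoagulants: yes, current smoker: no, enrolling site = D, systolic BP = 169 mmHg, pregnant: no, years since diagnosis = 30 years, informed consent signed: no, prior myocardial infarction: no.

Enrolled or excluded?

Excluded

Atomic conditions:
  years since diagnosis > 19 years: 30 > 19 is true
  age = 67 years: 74 == 67 is false
  informed consent signed: no → false
  current smoker: no → false
  pregnant: no → false
  systolic BP between 98 mmHg and 143 mmHg: 169 in [98, 143] is false
  BMI < 46.7: 35.5 < 46.7 is true
  HbA1c > 9.9%: 9.6 > 9.9 is false
  on anticoagulants: yes → true
  age > 62 years: 74 > 62 is true
  eGFR < 129 mL/min: 137 < 129 is false
  eGFR > 55 mL/min: 137 > 55 is true
  prior myocardial infarction: no → false
  enrolling site = D: D == D is true
  NOT allergy to study drug: no → true
  HbA1c between 6.2% and 12.2%: 9.6 in [6.2, 12.2] is true
  age = 78 years: 74 == 78 is false
  enrolling site ∈ {A, D}: D is in the set → true
  age > 52 years: 74 > 52 is true
Combine:
[1.1] NOT true = false
[1] false AND false AND false = false
[2] false AND false AND false = false
[3] true AND false = false
[4.1] NOT true = false
[4.3] NOT false = true
[4] false AND true AND true = false
[5.2] NOT false = true
[5.3] NOT true = false
[5] true AND true AND false = false
[6.2] NOT true = false
[6] true AND false = false
[7] false AND true = false
[8.3] NOT true = false
[8] false AND true AND false = false
[root] false OR false OR false OR false OR false OR false OR false OR false = false
Overall: false → excluded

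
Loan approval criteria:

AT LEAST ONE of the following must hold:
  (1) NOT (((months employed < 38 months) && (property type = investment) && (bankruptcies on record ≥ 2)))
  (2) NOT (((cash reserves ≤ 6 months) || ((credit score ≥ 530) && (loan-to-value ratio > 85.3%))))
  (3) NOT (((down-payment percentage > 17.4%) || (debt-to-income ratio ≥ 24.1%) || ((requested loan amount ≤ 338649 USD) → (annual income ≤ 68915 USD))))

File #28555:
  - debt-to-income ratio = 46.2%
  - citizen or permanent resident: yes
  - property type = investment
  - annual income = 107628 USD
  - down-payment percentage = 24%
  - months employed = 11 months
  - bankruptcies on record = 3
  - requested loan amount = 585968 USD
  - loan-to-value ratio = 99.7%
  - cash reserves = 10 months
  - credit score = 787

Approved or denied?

Atomic conditions:
  months employed < 38 months: 11 < 38 is true
  property type = investment: investment == investment is true
  bankruptcies on record ≥ 2: 3 ≥ 2 is true
  cash reserves ≤ 6 months: 10 ≤ 6 is false
  credit score ≥ 530: 787 ≥ 530 is true
  loan-to-value ratio > 85.3%: 99.7 > 85.3 is true
  down-payment percentage > 17.4%: 24 > 17.4 is true
  debt-to-income ratio ≥ 24.1%: 46.2 ≥ 24.1 is true
  requested loan amount ≤ 338649 USD: 585968 ≤ 338649 is false
  annual income ≤ 68915 USD: 107628 ≤ 68915 is false
Combine:
[1.1] true AND true AND true = true
[1] NOT true = false
[2.1.2] true AND true = true
[2.1] false OR true = true
[2] NOT true = false
[3.1.3] false → false (antecedent false ⇒ implication holds) = true
[3.1] true OR true OR true = true
[3] NOT true = false
[root] false OR false OR false = false
Overall: false → denied

Denied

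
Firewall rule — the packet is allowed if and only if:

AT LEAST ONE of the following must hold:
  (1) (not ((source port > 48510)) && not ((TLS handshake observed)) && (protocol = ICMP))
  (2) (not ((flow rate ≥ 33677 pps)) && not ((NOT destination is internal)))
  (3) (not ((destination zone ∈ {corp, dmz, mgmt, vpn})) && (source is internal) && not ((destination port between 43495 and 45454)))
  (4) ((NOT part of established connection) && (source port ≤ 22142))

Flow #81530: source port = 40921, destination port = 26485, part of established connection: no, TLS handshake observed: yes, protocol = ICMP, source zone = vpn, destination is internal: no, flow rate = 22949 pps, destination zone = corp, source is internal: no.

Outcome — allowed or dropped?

Atomic conditions:
  source port > 48510: 40921 > 48510 is false
  TLS handshake observed: yes → true
  protocol = ICMP: ICMP == ICMP is true
  flow rate ≥ 33677 pps: 22949 ≥ 33677 is false
  NOT destination is internal: no → true
  destination zone ∈ {corp, dmz, mgmt, vpn}: corp is in the set → true
  source is internal: no → false
  destination port between 43495 and 45454: 26485 in [43495, 45454] is false
  NOT part of established connection: no → true
  source port ≤ 22142: 40921 ≤ 22142 is false
Combine:
[1.1] NOT false = true
[1.2] NOT true = false
[1] true AND false AND true = false
[2.1] NOT false = true
[2.2] NOT true = false
[2] true AND false = false
[3.1] NOT true = false
[3.3] NOT false = true
[3] false AND false AND true = false
[4] true AND false = false
[root] false OR false OR false OR false = false
Overall: false → dropped

Dropped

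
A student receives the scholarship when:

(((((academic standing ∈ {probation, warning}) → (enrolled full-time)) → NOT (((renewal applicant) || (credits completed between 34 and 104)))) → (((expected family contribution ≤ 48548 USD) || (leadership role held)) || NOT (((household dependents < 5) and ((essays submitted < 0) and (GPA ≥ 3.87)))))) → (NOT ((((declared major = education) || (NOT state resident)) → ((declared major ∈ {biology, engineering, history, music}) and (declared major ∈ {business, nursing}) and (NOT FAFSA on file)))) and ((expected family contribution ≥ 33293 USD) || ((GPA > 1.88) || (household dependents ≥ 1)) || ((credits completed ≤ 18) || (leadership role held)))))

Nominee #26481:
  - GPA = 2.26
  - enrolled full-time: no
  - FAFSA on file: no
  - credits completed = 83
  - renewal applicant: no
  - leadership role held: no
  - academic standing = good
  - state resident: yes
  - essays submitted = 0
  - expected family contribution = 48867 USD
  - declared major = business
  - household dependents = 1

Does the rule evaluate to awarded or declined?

Atomic conditions:
  academic standing ∈ {probation, warning}: good is not in the set → false
  enrolled full-time: no → false
  renewal applicant: no → false
  credits completed between 34 and 104: 83 in [34, 104] is true
  expected family contribution ≤ 48548 USD: 48867 ≤ 48548 is false
  leadership role held: no → false
  household dependents < 5: 1 < 5 is true
  essays submitted < 0: 0 < 0 is false
  GPA ≥ 3.87: 2.26 ≥ 3.87 is false
  declared major = education: business == education is false
  NOT state resident: yes → false
  declared major ∈ {biology, engineering, history, music}: business is not in the set → false
  declared major ∈ {business, nursing}: business is in the set → true
  NOT FAFSA on file: no → true
  expected family contribution ≥ 33293 USD: 48867 ≥ 33293 is true
  GPA > 1.88: 2.26 > 1.88 is true
  household dependents ≥ 1: 1 ≥ 1 is true
  credits completed ≤ 18: 83 ≤ 18 is false
Combine:
[1.1.1] false → false (antecedent false ⇒ implication holds) = true
[1.1.2.1] false OR true = true
[1.1.2] NOT true = false
[1.1] true → false = false
[1.2.1] false OR false = false
[1.2.2.1.2] false AND false = false
[1.2.2.1] true AND false = false
[1.2.2] NOT false = true
[1.2] false OR true = true
[1] false → true (antecedent false ⇒ implication holds) = true
[2.1.1.1] false OR false = false
[2.1.1.2] false AND true AND true = false
[2.1.1] false → false (antecedent false ⇒ implication holds) = true
[2.1] NOT true = false
[2.2.2] true OR true = true
[2.2.3] false OR false = false
[2.2] true OR true OR false = true
[2] false AND true = false
[root] true → false = false
Overall: false → declined

Declined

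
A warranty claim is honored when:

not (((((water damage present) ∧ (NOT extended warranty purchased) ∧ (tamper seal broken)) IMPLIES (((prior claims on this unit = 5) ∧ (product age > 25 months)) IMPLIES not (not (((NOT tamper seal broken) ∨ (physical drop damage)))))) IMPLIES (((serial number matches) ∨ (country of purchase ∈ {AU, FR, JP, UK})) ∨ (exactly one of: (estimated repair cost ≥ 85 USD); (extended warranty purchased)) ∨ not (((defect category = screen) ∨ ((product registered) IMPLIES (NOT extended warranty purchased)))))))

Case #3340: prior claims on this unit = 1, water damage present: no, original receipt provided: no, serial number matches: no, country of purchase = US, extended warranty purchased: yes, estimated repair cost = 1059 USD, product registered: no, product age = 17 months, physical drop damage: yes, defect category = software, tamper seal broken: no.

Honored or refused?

Honored

Atomic conditions:
  water damage present: no → false
  NOT extended warranty purchased: yes → false
  tamper seal broken: no → false
  prior claims on this unit = 5: 1 == 5 is false
  product age > 25 months: 17 > 25 is false
  NOT tamper seal broken: no → true
  physical drop damage: yes → true
  serial number matches: no → false
  country of purchase ∈ {AU, FR, JP, UK}: US is not in the set → false
  estimated repair cost ≥ 85 USD: 1059 ≥ 85 is true
  extended warranty purchased: yes → true
  defect category = screen: software == screen is false
  product registered: no → false
Combine:
[1.1.1] false AND false AND false = false
[1.1.2.1] false AND false = false
[1.1.2.2.1.1] true OR true = true
[1.1.2.2.1] NOT true = false
[1.1.2.2] NOT false = true
[1.1.2] false → true (antecedent false ⇒ implication holds) = true
[1.1] false → true (antecedent false ⇒ implication holds) = true
[1.2.1] false OR false = false
[1.2.2] exactly-one(true, true) = false
[1.2.3.1.2] false → false (antecedent false ⇒ implication holds) = true
[1.2.3.1] false OR true = true
[1.2.3] NOT true = false
[1.2] false OR false OR false = false
[1] true → false = false
[root] NOT false = true
Overall: true → honored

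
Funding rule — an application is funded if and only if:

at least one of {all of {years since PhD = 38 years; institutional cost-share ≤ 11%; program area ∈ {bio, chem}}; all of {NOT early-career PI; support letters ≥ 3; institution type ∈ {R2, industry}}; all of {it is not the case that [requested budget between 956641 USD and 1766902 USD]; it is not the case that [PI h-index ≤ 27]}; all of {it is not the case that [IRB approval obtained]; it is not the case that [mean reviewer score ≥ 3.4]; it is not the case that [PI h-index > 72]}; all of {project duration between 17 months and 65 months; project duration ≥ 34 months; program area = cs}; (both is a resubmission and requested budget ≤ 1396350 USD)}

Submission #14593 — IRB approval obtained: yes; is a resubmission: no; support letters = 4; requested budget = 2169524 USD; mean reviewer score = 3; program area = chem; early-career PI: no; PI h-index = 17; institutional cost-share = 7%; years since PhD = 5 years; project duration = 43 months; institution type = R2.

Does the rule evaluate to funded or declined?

Atomic conditions:
  years since PhD = 38 years: 5 == 38 is false
  institutional cost-share ≤ 11%: 7 ≤ 11 is true
  program area ∈ {bio, chem}: chem is in the set → true
  NOT early-career PI: no → true
  support letters ≥ 3: 4 ≥ 3 is true
  institution type ∈ {R2, industry}: R2 is in the set → true
  requested budget between 956641 USD and 1766902 USD: 2169524 in [956641, 1766902] is false
  PI h-index ≤ 27: 17 ≤ 27 is true
  IRB approval obtained: yes → true
  mean reviewer score ≥ 3.4: 3 ≥ 3.4 is false
  PI h-index > 72: 17 > 72 is false
  project duration between 17 months and 65 months: 43 in [17, 65] is true
  project duration ≥ 34 months: 43 ≥ 34 is true
  program area = cs: chem == cs is false
  is a resubmission: no → false
  requested budget ≤ 1396350 USD: 2169524 ≤ 1396350 is false
Combine:
[1] false AND true AND true = false
[2] true AND true AND true = true
[3.1] NOT false = true
[3.2] NOT true = false
[3] true AND false = false
[4.1] NOT true = false
[4.2] NOT false = true
[4.3] NOT false = true
[4] false AND true AND true = false
[5] true AND true AND false = false
[6] false AND false = false
[root] false OR true OR false OR false OR false OR false = true
Overall: true → funded

Funded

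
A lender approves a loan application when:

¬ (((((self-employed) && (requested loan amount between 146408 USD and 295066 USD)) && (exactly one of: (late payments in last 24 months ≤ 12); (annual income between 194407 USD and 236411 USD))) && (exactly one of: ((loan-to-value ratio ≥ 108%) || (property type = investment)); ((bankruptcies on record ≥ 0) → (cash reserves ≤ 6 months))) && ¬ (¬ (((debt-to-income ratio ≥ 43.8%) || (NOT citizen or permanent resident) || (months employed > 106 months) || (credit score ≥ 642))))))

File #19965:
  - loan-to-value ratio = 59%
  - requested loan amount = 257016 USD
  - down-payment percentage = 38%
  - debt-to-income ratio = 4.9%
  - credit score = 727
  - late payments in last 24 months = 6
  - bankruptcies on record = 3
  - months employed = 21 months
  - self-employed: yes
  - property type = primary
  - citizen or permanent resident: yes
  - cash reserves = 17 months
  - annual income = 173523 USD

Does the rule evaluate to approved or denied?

Approved

Atomic conditions:
  self-employed: yes → true
  requested loan amount between 146408 USD and 295066 USD: 257016 in [146408, 295066] is true
  late payments in last 24 months ≤ 12: 6 ≤ 12 is true
  annual income between 194407 USD and 236411 USD: 173523 in [194407, 236411] is false
  loan-to-value ratio ≥ 108%: 59 ≥ 108 is false
  property type = investment: primary == investment is false
  bankruptcies on record ≥ 0: 3 ≥ 0 is true
  cash reserves ≤ 6 months: 17 ≤ 6 is false
  debt-to-income ratio ≥ 43.8%: 4.9 ≥ 43.8 is false
  NOT citizen or permanent resident: yes → false
  months employed > 106 months: 21 > 106 is false
  credit score ≥ 642: 727 ≥ 642 is true
Combine:
[1.1.1] true AND true = true
[1.1.2] exactly-one(true, false) = true
[1.1] true AND true = true
[1.2.1] false OR false = false
[1.2.2] true → false = false
[1.2] exactly-one(false, false) = false
[1.3.1.1] false OR false OR false OR true = true
[1.3.1] NOT true = false
[1.3] NOT false = true
[1] true AND false AND true = false
[root] NOT false = true
Overall: true → approved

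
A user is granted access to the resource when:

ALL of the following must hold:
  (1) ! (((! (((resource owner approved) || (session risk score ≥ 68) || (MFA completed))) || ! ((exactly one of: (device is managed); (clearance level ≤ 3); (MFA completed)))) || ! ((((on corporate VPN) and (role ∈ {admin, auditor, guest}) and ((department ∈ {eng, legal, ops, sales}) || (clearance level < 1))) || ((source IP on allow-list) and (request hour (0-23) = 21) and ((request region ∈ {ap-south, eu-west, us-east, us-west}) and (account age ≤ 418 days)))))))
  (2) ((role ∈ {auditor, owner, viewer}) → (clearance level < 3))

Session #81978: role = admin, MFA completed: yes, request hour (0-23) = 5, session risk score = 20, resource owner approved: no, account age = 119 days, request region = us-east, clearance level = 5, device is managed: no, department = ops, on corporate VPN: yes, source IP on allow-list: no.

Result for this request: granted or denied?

Granted

Atomic conditions:
  resource owner approved: no → false
  session risk score ≥ 68: 20 ≥ 68 is false
  MFA completed: yes → true
  device is managed: no → false
  clearance level ≤ 3: 5 ≤ 3 is false
  on corporate VPN: yes → true
  role ∈ {admin, auditor, guest}: admin is in the set → true
  department ∈ {eng, legal, ops, sales}: ops is in the set → true
  clearance level < 1: 5 < 1 is false
  source IP on allow-list: no → false
  request hour (0-23) = 21: 5 == 21 is false
  request region ∈ {ap-south, eu-west, us-east, us-west}: us-east is in the set → true
  account age ≤ 418 days: 119 ≤ 418 is true
  role ∈ {auditor, owner, viewer}: admin is not in the set → false
  clearance level < 3: 5 < 3 is false
Combine:
[1.1.1.1.1] false OR false OR true = true
[1.1.1.1] NOT true = false
[1.1.1.2.1] exactly-one(false, false, true) = true
[1.1.1.2] NOT true = false
[1.1.1] false OR false = false
[1.1.2.1.1.3] true OR false = true
[1.1.2.1.1] true AND true AND true = true
[1.1.2.1.2.3] true AND true = true
[1.1.2.1.2] false AND false AND true = false
[1.1.2.1] true OR false = true
[1.1.2] NOT true = false
[1.1] false OR false = false
[1] NOT false = true
[2] false → false (antecedent false ⇒ implication holds) = true
[root] true AND true = true
Overall: true → granted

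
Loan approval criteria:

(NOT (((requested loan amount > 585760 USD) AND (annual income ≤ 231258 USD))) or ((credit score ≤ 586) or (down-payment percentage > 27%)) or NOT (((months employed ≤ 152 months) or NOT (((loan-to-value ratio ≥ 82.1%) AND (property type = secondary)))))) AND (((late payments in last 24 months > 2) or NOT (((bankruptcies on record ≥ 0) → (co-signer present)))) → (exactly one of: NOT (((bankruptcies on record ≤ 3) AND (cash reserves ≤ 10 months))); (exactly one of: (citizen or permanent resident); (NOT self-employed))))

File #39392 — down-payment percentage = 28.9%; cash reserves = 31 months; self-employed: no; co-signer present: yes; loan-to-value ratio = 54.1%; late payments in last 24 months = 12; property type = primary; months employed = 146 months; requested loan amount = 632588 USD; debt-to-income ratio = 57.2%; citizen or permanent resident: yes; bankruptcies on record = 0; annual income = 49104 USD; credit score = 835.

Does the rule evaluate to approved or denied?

Approved

Atomic conditions:
  requested loan amount > 585760 USD: 632588 > 585760 is true
  annual income ≤ 231258 USD: 49104 ≤ 231258 is true
  credit score ≤ 586: 835 ≤ 586 is false
  down-payment percentage > 27%: 28.9 > 27 is true
  months employed ≤ 152 months: 146 ≤ 152 is true
  loan-to-value ratio ≥ 82.1%: 54.1 ≥ 82.1 is false
  property type = secondary: primary == secondary is false
  late payments in last 24 months > 2: 12 > 2 is true
  bankruptcies on record ≥ 0: 0 ≥ 0 is true
  co-signer present: yes → true
  bankruptcies on record ≤ 3: 0 ≤ 3 is true
  cash reserves ≤ 10 months: 31 ≤ 10 is false
  citizen or permanent resident: yes → true
  NOT self-employed: no → true
Combine:
[1.1.1] true AND true = true
[1.1] NOT true = false
[1.2] false OR true = true
[1.3.1.2.1] false AND false = false
[1.3.1.2] NOT false = true
[1.3.1] true OR true = true
[1.3] NOT true = false
[1] false OR true OR false = true
[2.1.2.1] true → true = true
[2.1.2] NOT true = false
[2.1] true OR false = true
[2.2.1.1] true AND false = false
[2.2.1] NOT false = true
[2.2.2] exactly-one(true, true) = false
[2.2] exactly-one(true, false) = true
[2] true → true = true
[root] true AND true = true
Overall: true → approved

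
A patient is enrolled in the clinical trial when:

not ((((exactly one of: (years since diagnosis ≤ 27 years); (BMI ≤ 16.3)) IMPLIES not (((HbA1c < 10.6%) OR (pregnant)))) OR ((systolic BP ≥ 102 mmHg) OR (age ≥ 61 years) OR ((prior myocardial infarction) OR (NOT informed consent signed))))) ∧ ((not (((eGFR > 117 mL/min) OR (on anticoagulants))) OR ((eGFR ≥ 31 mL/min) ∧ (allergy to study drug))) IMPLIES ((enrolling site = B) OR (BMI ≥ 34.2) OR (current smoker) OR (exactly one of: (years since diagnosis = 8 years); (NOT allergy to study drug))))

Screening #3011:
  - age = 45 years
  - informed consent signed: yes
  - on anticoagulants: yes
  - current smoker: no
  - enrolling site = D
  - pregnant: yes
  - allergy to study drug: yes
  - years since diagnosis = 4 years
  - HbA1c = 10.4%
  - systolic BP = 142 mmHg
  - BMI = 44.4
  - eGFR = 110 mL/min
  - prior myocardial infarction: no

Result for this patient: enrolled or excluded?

Atomic conditions:
  years since diagnosis ≤ 27 years: 4 ≤ 27 is true
  BMI ≤ 16.3: 44.4 ≤ 16.3 is false
  HbA1c < 10.6%: 10.4 < 10.6 is true
  pregnant: yes → true
  systolic BP ≥ 102 mmHg: 142 ≥ 102 is true
  age ≥ 61 years: 45 ≥ 61 is false
  prior myocardial infarction: no → false
  NOT informed consent signed: yes → false
  eGFR > 117 mL/min: 110 > 117 is false
  on anticoagulants: yes → true
  eGFR ≥ 31 mL/min: 110 ≥ 31 is true
  allergy to study drug: yes → true
  enrolling site = B: D == B is false
  BMI ≥ 34.2: 44.4 ≥ 34.2 is true
  current smoker: no → false
  years since diagnosis = 8 years: 4 == 8 is false
  NOT allergy to study drug: yes → false
Combine:
[1.1.1.1] exactly-one(true, false) = true
[1.1.1.2.1] true OR true = true
[1.1.1.2] NOT true = false
[1.1.1] true → false = false
[1.1.2.3] false OR false = false
[1.1.2] true OR false OR false = true
[1.1] false OR true = true
[1] NOT true = false
[2.1.1.1] false OR true = true
[2.1.1] NOT true = false
[2.1.2] true AND true = true
[2.1] false OR true = true
[2.2.4] exactly-one(false, false) = false
[2.2] false OR true OR false OR false = true
[2] true → true = true
[root] false AND true = false
Overall: false → excluded

Excluded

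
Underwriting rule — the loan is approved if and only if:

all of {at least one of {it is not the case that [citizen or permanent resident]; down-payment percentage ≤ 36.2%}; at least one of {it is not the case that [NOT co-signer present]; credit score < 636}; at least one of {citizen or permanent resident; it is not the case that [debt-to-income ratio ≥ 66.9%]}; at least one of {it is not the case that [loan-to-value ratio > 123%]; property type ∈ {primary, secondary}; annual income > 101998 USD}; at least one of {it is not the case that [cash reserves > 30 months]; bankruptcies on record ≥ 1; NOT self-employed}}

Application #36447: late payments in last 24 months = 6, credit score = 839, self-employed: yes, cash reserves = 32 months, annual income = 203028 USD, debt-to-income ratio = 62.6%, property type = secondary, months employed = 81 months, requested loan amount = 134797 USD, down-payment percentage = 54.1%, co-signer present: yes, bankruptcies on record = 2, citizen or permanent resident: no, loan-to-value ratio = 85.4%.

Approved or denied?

Approved

Atomic conditions:
  citizen or permanent resident: no → false
  down-payment percentage ≤ 36.2%: 54.1 ≤ 36.2 is false
  NOT co-signer present: yes → false
  credit score < 636: 839 < 636 is false
  debt-to-income ratio ≥ 66.9%: 62.6 ≥ 66.9 is false
  loan-to-value ratio > 123%: 85.4 > 123 is false
  property type ∈ {primary, secondary}: secondary is in the set → true
  annual income > 101998 USD: 203028 > 101998 is true
  cash reserves > 30 months: 32 > 30 is true
  bankruptcies on record ≥ 1: 2 ≥ 1 is true
  NOT self-employed: yes → false
Combine:
[1.1] NOT false = true
[1] true OR false = true
[2.1] NOT false = true
[2] true OR false = true
[3.2] NOT false = true
[3] false OR true = true
[4.1] NOT false = true
[4] true OR true OR true = true
[5.1] NOT true = false
[5] false OR true OR false = true
[root] true AND true AND true AND true AND true = true
Overall: true → approved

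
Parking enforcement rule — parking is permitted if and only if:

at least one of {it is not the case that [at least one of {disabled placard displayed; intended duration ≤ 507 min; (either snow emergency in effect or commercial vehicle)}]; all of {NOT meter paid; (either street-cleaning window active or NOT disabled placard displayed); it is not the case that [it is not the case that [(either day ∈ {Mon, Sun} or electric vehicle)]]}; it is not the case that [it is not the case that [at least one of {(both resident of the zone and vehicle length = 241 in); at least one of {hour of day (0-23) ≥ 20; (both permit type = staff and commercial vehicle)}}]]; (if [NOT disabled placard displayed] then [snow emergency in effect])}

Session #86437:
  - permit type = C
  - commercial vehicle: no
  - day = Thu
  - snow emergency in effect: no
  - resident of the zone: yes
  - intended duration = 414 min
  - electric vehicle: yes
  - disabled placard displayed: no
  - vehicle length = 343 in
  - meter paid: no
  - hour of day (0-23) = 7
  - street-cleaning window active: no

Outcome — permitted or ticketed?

Permitted

Atomic conditions:
  disabled placard displayed: no → false
  intended duration ≤ 507 min: 414 ≤ 507 is true
  snow emergency in effect: no → false
  commercial vehicle: no → false
  NOT meter paid: no → true
  street-cleaning window active: no → false
  NOT disabled placard displayed: no → true
  day ∈ {Mon, Sun}: Thu is not in the set → false
  electric vehicle: yes → true
  resident of the zone: yes → true
  vehicle length = 241 in: 343 == 241 is false
  hour of day (0-23) ≥ 20: 7 ≥ 20 is false
  permit type = staff: C == staff is false
Combine:
[1.1.3] false OR false = false
[1.1] false OR true OR false = true
[1] NOT true = false
[2.2] false OR true = true
[2.3.1.1] false OR true = true
[2.3.1] NOT true = false
[2.3] NOT false = true
[2] true AND true AND true = true
[3.1.1.1] true AND false = false
[3.1.1.2.2] false AND false = false
[3.1.1.2] false OR false = false
[3.1.1] false OR false = false
[3.1] NOT false = true
[3] NOT true = false
[4] true → false = false
[root] false OR true OR false OR false = true
Overall: true → permitted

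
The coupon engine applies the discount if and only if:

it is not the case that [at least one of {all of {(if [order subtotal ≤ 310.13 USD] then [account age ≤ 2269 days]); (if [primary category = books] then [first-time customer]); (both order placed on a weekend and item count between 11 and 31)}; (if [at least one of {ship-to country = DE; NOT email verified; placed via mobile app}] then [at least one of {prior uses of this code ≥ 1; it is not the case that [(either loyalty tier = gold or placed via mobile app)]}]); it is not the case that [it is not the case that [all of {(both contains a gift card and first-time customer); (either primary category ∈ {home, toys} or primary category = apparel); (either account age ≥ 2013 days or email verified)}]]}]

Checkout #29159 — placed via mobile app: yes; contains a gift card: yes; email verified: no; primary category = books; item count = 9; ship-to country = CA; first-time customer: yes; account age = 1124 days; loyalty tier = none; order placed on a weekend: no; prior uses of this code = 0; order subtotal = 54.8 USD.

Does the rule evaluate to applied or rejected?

Applied

Atomic conditions:
  order subtotal ≤ 310.13 USD: 54.8 ≤ 310.13 is true
  account age ≤ 2269 days: 1124 ≤ 2269 is true
  primary category = books: books == books is true
  first-time customer: yes → true
  order placed on a weekend: no → false
  item count between 11 and 31: 9 in [11, 31] is false
  ship-to country = DE: CA == DE is false
  NOT email verified: no → true
  placed via mobile app: yes → true
  prior uses of this code ≥ 1: 0 ≥ 1 is false
  loyalty tier = gold: none == gold is false
  contains a gift card: yes → true
  primary category ∈ {home, toys}: books is not in the set → false
  primary category = apparel: books == apparel is false
  account age ≥ 2013 days: 1124 ≥ 2013 is false
  email verified: no → false
Combine:
[1.1.1] true → true = true
[1.1.2] true → true = true
[1.1.3] false AND false = false
[1.1] true AND true AND false = false
[1.2.1] false OR true OR true = true
[1.2.2.2.1] false OR true = true
[1.2.2.2] NOT true = false
[1.2.2] false OR false = false
[1.2] true → false = false
[1.3.1.1.1] true AND true = true
[1.3.1.1.2] false OR false = false
[1.3.1.1.3] false OR false = false
[1.3.1.1] true AND false AND false = false
[1.3.1] NOT false = true
[1.3] NOT true = false
[1] false OR false OR false = false
[root] NOT false = true
Overall: true → applied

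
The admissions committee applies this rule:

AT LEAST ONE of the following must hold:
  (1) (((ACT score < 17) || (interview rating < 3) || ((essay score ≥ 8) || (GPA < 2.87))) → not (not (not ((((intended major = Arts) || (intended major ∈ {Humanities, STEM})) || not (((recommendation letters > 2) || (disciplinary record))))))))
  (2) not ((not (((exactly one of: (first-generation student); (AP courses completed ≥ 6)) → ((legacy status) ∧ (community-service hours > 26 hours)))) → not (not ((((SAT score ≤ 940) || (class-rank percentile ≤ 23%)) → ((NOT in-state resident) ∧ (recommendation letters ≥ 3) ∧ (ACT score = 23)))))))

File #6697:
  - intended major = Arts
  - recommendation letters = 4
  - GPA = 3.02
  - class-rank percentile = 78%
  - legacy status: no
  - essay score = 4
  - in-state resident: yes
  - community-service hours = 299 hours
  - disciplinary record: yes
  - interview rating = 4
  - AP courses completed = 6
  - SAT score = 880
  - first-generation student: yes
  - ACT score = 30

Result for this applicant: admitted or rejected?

Admitted

Atomic conditions:
  ACT score < 17: 30 < 17 is false
  interview rating < 3: 4 < 3 is false
  essay score ≥ 8: 4 ≥ 8 is false
  GPA < 2.87: 3.02 < 2.87 is false
  intended major = Arts: Arts == Arts is true
  intended major ∈ {Humanities, STEM}: Arts is not in the set → false
  recommendation letters > 2: 4 > 2 is true
  disciplinary record: yes → true
  first-generation student: yes → true
  AP courses completed ≥ 6: 6 ≥ 6 is true
  legacy status: no → false
  community-service hours > 26 hours: 299 > 26 is true
  SAT score ≤ 940: 880 ≤ 940 is true
  class-rank percentile ≤ 23%: 78 ≤ 23 is false
  NOT in-state resident: yes → false
  recommendation letters ≥ 3: 4 ≥ 3 is true
  ACT score = 23: 30 == 23 is false
Combine:
[1.1.3] false OR false = false
[1.1] false OR false OR false = false
[1.2.1.1.1.1] true OR false = true
[1.2.1.1.1.2.1] true OR true = true
[1.2.1.1.1.2] NOT true = false
[1.2.1.1.1] true OR false = true
[1.2.1.1] NOT true = false
[1.2.1] NOT false = true
[1.2] NOT true = false
[1] false → false (antecedent false ⇒ implication holds) = true
[2.1.1.1.1] exactly-one(true, true) = false
[2.1.1.1.2] false AND true = false
[2.1.1.1] false → false (antecedent false ⇒ implication holds) = true
[2.1.1] NOT true = false
[2.1.2.1.1.1] true OR false = true
[2.1.2.1.1.2] false AND true AND false = false
[2.1.2.1.1] true → false = false
[2.1.2.1] NOT false = true
[2.1.2] NOT true = false
[2.1] false → false (antecedent false ⇒ implication holds) = true
[2] NOT true = false
[root] true OR false = true
Overall: true → admitted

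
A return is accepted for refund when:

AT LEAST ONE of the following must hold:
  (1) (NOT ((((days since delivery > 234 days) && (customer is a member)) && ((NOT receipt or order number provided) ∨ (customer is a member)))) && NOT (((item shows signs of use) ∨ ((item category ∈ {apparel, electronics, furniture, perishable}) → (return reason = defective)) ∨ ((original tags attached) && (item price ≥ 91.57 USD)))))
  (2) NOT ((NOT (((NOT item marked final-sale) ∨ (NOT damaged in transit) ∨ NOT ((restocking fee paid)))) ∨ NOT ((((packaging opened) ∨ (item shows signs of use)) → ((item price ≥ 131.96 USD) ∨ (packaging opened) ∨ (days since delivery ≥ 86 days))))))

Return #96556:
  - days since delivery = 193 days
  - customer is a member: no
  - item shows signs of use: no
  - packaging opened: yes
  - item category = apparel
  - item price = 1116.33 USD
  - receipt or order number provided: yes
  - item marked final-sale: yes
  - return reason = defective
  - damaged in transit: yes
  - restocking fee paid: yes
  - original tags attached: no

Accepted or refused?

Refused

Atomic conditions:
  days since delivery > 234 days: 193 > 234 is false
  customer is a member: no → false
  NOT receipt or order number provided: yes → false
  item shows signs of use: no → false
  item category ∈ {apparel, electronics, furniture, perishable}: apparel is in the set → true
  return reason = defective: defective == defective is true
  original tags attached: no → false
  item price ≥ 91.57 USD: 1116.33 ≥ 91.57 is true
  NOT item marked final-sale: yes → false
  NOT damaged in transit: yes → false
  restocking fee paid: yes → true
  packaging opened: yes → true
  item price ≥ 131.96 USD: 1116.33 ≥ 131.96 is true
  days since delivery ≥ 86 days: 193 ≥ 86 is true
Combine:
[1.1.1.1] false AND false = false
[1.1.1.2] false OR false = false
[1.1.1] false AND false = false
[1.1] NOT false = true
[1.2.1.2] true → true = true
[1.2.1.3] false AND true = false
[1.2.1] false OR true OR false = true
[1.2] NOT true = false
[1] true AND false = false
[2.1.1.1.3] NOT true = false
[2.1.1.1] false OR false OR false = false
[2.1.1] NOT false = true
[2.1.2.1.1] true OR false = true
[2.1.2.1.2] true OR true OR true = true
[2.1.2.1] true → true = true
[2.1.2] NOT true = false
[2.1] true OR false = true
[2] NOT true = false
[root] false OR false = false
Overall: false → refused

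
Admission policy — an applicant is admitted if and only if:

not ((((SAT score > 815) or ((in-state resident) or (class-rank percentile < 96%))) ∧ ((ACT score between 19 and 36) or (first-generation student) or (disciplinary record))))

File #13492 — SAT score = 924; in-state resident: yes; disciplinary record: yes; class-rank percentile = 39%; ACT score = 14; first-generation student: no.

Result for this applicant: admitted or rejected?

Atomic conditions:
  SAT score > 815: 924 > 815 is true
  in-state resident: yes → true
  class-rank percentile < 96%: 39 < 96 is true
  ACT score between 19 and 36: 14 in [19, 36] is false
  first-generation student: no → false
  disciplinary record: yes → true
Combine:
[1.1.2] true OR true = true
[1.1] true OR true = true
[1.2] false OR false OR true = true
[1] true AND true = true
[root] NOT true = false
Overall: false → rejected

Rejected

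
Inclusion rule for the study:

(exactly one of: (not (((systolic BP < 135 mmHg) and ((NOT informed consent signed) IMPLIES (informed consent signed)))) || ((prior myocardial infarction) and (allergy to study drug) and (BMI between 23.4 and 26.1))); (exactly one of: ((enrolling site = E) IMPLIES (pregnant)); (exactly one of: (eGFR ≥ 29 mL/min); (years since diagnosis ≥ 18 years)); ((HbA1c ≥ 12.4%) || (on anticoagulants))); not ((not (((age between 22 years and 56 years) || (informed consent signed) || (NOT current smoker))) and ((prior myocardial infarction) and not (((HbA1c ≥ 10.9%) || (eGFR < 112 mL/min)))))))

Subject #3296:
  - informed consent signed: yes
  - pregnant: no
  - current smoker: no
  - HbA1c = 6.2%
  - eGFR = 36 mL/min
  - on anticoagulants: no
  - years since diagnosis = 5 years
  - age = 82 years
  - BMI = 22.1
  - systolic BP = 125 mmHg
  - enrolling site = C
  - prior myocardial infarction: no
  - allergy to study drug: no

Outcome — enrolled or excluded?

Atomic conditions:
  systolic BP < 135 mmHg: 125 < 135 is true
  NOT informed consent signed: yes → false
  informed consent signed: yes → true
  prior myocardial infarction: no → false
  allergy to study drug: no → false
  BMI between 23.4 and 26.1: 22.1 in [23.4, 26.1] is false
  enrolling site = E: C == E is false
  pregnant: no → false
  eGFR ≥ 29 mL/min: 36 ≥ 29 is true
  years since diagnosis ≥ 18 years: 5 ≥ 18 is false
  HbA1c ≥ 12.4%: 6.2 ≥ 12.4 is false
  on anticoagulants: no → false
  age between 22 years and 56 years: 82 in [22, 56] is false
  NOT current smoker: no → true
  HbA1c ≥ 10.9%: 6.2 ≥ 10.9 is false
  eGFR < 112 mL/min: 36 < 112 is true
Combine:
[1.1.1.2] false → true (antecedent false ⇒ implication holds) = true
[1.1.1] true AND true = true
[1.1] NOT true = false
[1.2] false AND false AND false = false
[1] false OR false = false
[2.1] false → false (antecedent false ⇒ implication holds) = true
[2.2] exactly-one(true, false) = true
[2.3] false OR false = false
[2] exactly-one(true, true, false) = false
[3.1.1.1] false OR true OR true = true
[3.1.1] NOT true = false
[3.1.2.2.1] false OR true = true
[3.1.2.2] NOT true = false
[3.1.2] false AND false = false
[3.1] false AND false = false
[3] NOT false = true
[root] exactly-one(false, false, true) = true
Overall: true → enrolled

Enrolled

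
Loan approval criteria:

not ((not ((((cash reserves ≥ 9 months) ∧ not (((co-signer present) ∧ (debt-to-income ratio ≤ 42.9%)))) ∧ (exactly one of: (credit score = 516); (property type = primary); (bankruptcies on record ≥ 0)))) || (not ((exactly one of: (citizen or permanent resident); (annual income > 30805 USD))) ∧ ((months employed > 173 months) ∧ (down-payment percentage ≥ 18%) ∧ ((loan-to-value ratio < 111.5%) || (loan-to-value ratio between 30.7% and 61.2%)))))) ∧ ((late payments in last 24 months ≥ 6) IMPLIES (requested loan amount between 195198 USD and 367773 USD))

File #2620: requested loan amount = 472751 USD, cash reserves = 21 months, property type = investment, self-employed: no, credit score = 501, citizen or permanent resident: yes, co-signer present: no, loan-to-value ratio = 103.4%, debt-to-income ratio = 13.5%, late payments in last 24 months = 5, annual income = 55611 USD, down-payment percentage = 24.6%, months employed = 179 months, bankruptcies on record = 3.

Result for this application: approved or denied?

Atomic conditions:
  cash reserves ≥ 9 months: 21 ≥ 9 is true
  co-signer present: no → false
  debt-to-income ratio ≤ 42.9%: 13.5 ≤ 42.9 is true
  credit score = 516: 501 == 516 is false
  property type = primary: investment == primary is false
  bankruptcies on record ≥ 0: 3 ≥ 0 is true
  citizen or permanent resident: yes → true
  annual income > 30805 USD: 55611 > 30805 is true
  months employed > 173 months: 179 > 173 is true
  down-payment percentage ≥ 18%: 24.6 ≥ 18 is true
  loan-to-value ratio < 111.5%: 103.4 < 111.5 is true
  loan-to-value ratio between 30.7% and 61.2%: 103.4 in [30.7, 61.2] is false
  late payments in last 24 months ≥ 6: 5 ≥ 6 is false
  requested loan amount between 195198 USD and 367773 USD: 472751 in [195198, 367773] is false
Combine:
[1.1.1.1.1.2.1] false AND true = false
[1.1.1.1.1.2] NOT false = true
[1.1.1.1.1] true AND true = true
[1.1.1.1.2] exactly-one(false, false, true) = true
[1.1.1.1] true AND true = true
[1.1.1] NOT true = false
[1.1.2.1.1] exactly-one(true, true) = false
[1.1.2.1] NOT false = true
[1.1.2.2.3] true OR false = true
[1.1.2.2] true AND true AND true = true
[1.1.2] true AND true = true
[1.1] false OR true = true
[1] NOT true = false
[2] false → false (antecedent false ⇒ implication holds) = true
[root] false AND true = false
Overall: false → denied

Denied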